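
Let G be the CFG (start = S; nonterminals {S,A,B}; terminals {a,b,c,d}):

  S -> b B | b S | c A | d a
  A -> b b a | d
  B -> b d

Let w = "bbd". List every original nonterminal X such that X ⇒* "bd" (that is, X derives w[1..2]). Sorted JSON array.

CNF form of G:
  S -> T0 B | T0 S | T2 T1 | T3 A
  A -> T0 X4 | d
  B -> T0 T2
  T0 -> b
  T1 -> a
  T2 -> d
  T3 -> c
  X4 -> T0 T1

Fill CYK table bottom-up, restricted to cells inside w[1..2]:
  [1..1]={T0}  "b"  orig:{}
  [2..2]={A,T2}  "d"  orig:{A}
  [1..2]={B}  "bd"

Original NTs in T[1,2] deriving "bd": ["B"]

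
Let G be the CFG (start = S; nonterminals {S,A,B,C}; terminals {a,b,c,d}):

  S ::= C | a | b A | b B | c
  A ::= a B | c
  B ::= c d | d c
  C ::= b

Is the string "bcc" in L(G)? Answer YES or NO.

CNF form of G:
  S -> T3 A | T3 B | a | b | c
  A -> T0 B | c
  B -> T1 T2 | T2 T1
  C -> b
  T0 -> a
  T1 -> c
  T2 -> d
  T3 -> b

CYK fill:
  T[0,0] 'b' = {C,S,T3}  orig:{C,S}
  T[1,1] 'c' = {A,S,T1}  orig:{A,S}
  T[2,2] 'c' = {A,S,T1}  orig:{A,S}
  T[0,1] 'bc' = {S}
  T[1,2] 'cc' = ∅
  T[0,2] 'bcc' = ∅

S ∉ T[0,2] ⇒ NO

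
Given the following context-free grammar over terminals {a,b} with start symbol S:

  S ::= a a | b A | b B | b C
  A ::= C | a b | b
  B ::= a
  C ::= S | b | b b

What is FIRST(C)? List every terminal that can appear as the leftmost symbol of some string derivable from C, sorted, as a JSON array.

Compute FIRST by fixpoint:
pass 1:
  A via A→a b: +{a}
  A via A→b: +{b}
  B via B→a: +{a}
  C via C→b: +{b}
  S via S→a a: +{a}
  S via S→b A: +{b}
  S: {a,b}  A: {a,b}  B: {a}  C: {b}
pass 2:
  C via C→S: +{a}
  S: {a,b}  A: {a,b}  B: {a}  C: {a,b}
pass 3: done
  S: {a,b}  A: {a,b}  B: {a}  C: {a,b}

FIRST(C) = ["a", "b"]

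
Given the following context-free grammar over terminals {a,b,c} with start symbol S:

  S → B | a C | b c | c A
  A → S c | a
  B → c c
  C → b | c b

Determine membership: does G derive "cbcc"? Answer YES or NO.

CNF form of G:
  S -> T0 A | T0 T0 | T1 T0 | T2 C
  A -> S T0 | a
  B -> T0 T0
  C -> T0 T1 | b
  T0 -> c
  T1 -> b
  T2 -> a

CYK fill:
  [0..0]={T0}  "c"  orig:{}
  [1..1]={C,T1}  "b"  orig:{C}
  [2..2]={T0}  "c"  orig:{}
  [3..3]={T0}  "c"  orig:{}
  [0..1]={C}  "cb"
  [1..2]={S}  "bc"
  [2..3]={B,S}  "cc"
  [0..2]=∅  "cbc"
  [1..3]={A}  "bcc"
  [0..3]={S}  "cbcc"

S ∈ T[0,3] ⇒ YES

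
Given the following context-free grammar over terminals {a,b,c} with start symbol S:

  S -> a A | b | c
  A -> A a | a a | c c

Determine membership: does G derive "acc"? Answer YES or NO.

Convert to CNF:
  S -> T0 A | b | c
  A -> A T0 | T0 T0 | T1 T1
  T0 -> a
  T1 -> c

CYK table (by increasing span):
  [0..0]={T0}  "a"  orig:{}
  [1..1]={S,T1}  "c"  orig:{S}
  [2..2]={S,T1}  "c"  orig:{S}
  [0..1]=∅  "ac"
  [1..2]={A}  "cc"
  [0..2]={S}  "acc"

S ∈ T[0,2] ⇒ YES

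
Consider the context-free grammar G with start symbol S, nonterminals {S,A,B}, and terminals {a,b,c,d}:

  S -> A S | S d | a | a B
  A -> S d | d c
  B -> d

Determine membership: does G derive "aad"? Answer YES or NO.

Convert to CNF:
  S -> A S | S T0 | T2 B | a
  A -> S T0 | T0 T1
  B -> d
  T0 -> d
  T1 -> c
  T2 -> a

CYK fill:
  T[0,0] 'a' = {S,T2}  orig:{S}
  T[1,1] 'a' = {S,T2}  orig:{S}
  T[2,2] 'd' = {B,T0}  orig:{B}
  T[0,1] 'aa' = ∅
  T[1,2] 'ad' = {A,S}
  T[0,2] 'aad' = ∅

S ∉ T[0,2] ⇒ NO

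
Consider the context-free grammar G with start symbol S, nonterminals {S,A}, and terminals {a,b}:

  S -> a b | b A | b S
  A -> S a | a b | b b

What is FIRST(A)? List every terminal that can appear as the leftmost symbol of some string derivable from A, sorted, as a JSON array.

Compute FIRST by fixpoint:
iter 1:
  A via A→a b: +{a}
  A via A→b b: +{b}
  S via S→a b: +{a}
  S via S→b A: +{b}
  FIRST(S)={a,b}  FIRST(A)={a,b}
iter 2: done
  FIRST(S)={a,b}  FIRST(A)={a,b}

FIRST(A) = ["a", "b"]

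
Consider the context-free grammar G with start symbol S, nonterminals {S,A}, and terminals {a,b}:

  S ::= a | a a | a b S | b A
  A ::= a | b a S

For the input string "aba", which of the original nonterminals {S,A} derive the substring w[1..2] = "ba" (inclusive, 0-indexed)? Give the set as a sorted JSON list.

CNF form of G:
  S -> T0 A | T1 T1 | T1 X3 | a
  A -> T0 X2 | a
  T0 -> b
  T1 -> a
  X2 -> T1 S
  X3 -> T0 S

CYK fill (cells [i..j] with 1 ≤ i ≤ j ≤ 2 only):
  T[1,1] 'b' = {T0}  orig:{}
  T[2,2] 'a' = {A,S,T1}  orig:{A,S}
  T[1,2] 'ba' = {S,X3}  orig:{S}

Original NTs in T[1,2] deriving "ba": ["S"]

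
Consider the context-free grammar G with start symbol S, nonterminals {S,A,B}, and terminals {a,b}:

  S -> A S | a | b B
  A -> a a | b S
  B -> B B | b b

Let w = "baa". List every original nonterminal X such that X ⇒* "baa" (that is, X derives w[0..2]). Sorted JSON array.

Convert to CNF:
  S -> A S | T1 B | a
  A -> T0 T0 | T1 S
  B -> B B | T1 T1
  T0 -> a
  T1 -> b

CYK table (by increasing span) — only the sub-triangle for w[0..2]:
  cell(0,0) b: {T1}  orig:{}
  cell(1,1) a: {S,T0}  orig:{S}
  cell(2,2) a: {S,T0}  orig:{S}
  cell(0,1) ba: {A}
  cell(1,2) aa: {A}
  cell(0,2) baa: {S}

Original NTs in T[0,2] deriving "baa": ["S"]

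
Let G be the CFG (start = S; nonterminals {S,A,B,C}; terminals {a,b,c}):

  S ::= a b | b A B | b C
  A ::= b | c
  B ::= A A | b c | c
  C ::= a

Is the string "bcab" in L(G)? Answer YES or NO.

CNF form of G:
  S -> T0 C | T0 X3 | T2 T0
  A -> b | c
  B -> A A | T0 T1 | c
  C -> a
  T0 -> b
  T1 -> c
  T2 -> a
  X3 -> A B

Fill CYK table bottom-up:
  cell(0,0) b: {A,T0}  orig:{A}
  cell(1,1) c: {A,B,T1}  orig:{A,B}
  cell(2,2) a: {C,T2}  orig:{C}
  cell(3,3) b: {A,T0}  orig:{A}
  cell(0,1) bc: {B,X3}  orig:{B}
  cell(1,2) ca: ∅
  cell(2,3) ab: {S}
  cell(0,2) bca: ∅
  cell(1,3) cab: ∅
  cell(0,3) bcab: ∅

S ∉ T[0,3] ⇒ NO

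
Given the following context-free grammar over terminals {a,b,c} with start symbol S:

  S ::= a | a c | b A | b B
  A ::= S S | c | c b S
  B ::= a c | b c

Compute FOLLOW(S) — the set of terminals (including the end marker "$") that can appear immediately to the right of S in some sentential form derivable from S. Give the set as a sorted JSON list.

Compute FIRST by fixpoint:
round 1:
  A via A→c: +{c}
  B via B→a c: +{a}
  B via B→b c: +{b}
  S via S→a: +{a}
  S via S→b A: +{b}
  FIRST[S]={a,b}  FIRST[A]={c}  FIRST[B]={a,b}
round 2:
  A via A→S S: +{a,b}
  FIRST[S]={a,b}  FIRST[A]={a,b,c}  FIRST[B]={a,b}
round 3: — fixpoint
  FIRST[S]={a,b}  FIRST[A]={a,b,c}  FIRST[B]={a,b}

FOLLOW iteration:
FOLLOW(S) := {$}
[1]
  A→S S: FOLLOW(S) ⊇ FIRST(S) = {a,b}; new: +{a,b}
  S→b A: FOLLOW(A) ⊇ FOLLOW(S) ⊇ {$,a,b}; new: +{$,a,b}
  S→b B: FOLLOW(B) ⊇ FOLLOW(S) ⊇ {$,a,b}; new: +{$,a,b}
  FOLLOW[S]={$,a,b}  FOLLOW[A]={$,a,b}  FOLLOW[B]={$,a,b}
[2] — fixpoint
  FOLLOW[S]={$,a,b}  FOLLOW[A]={$,a,b}  FOLLOW[B]={$,a,b}

FOLLOW(S) = ["$", "a", "b"]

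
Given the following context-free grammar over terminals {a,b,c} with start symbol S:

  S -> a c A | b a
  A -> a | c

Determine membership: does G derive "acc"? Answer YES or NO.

CNF form of G:
  S -> T0 X3 | T2 T0
  A -> a | c
  T0 -> a
  T1 -> c
  T2 -> b
  X3 -> T1 A

CYK fill:
  [0..0]={A,T0}  "a"  orig:{A}
  [1..1]={A,T1}  "c"  orig:{A}
  [2..2]={A,T1}  "c"  orig:{A}
  [0..1]=∅  "ac"
  [1..2]={X3}  "cc"  orig:{}
  [0..2]={S}  "acc"

S ∈ T[0,2] ⇒ YES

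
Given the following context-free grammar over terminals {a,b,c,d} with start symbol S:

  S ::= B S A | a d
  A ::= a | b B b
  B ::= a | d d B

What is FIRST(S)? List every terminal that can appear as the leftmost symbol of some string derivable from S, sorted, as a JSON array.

FIRST iteration:
pass 1:
  A via A→a: +{a}
  A via A→b B b: +{b}
  B via B→a: +{a}
  B via B→d d B: +{d}
  S via S→B S A: +{a,d}
  FIRST[S]={a,d}  FIRST[A]={a,b}  FIRST[B]={a,d}
pass 2: done
  FIRST[S]={a,d}  FIRST[A]={a,b}  FIRST[B]={a,d}

FIRST(S) = ["a", "d"]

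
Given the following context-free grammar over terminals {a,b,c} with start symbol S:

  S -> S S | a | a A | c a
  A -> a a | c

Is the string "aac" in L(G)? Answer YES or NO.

Convert to CNF:
  S -> S S | T0 A | T1 T0 | a
  A -> T0 T0 | c
  T0 -> a
  T1 -> c

CYK fill:
  cell(0,0) a: {S,T0}  orig:{S}
  cell(1,1) a: {S,T0}  orig:{S}
  cell(2,2) c: {A,T1}  orig:{A}
  cell(0,1) aa: {A,S}
  cell(1,2) ac: {S}
  cell(0,2) aac: {S}

S ∈ T[0,2] ⇒ YES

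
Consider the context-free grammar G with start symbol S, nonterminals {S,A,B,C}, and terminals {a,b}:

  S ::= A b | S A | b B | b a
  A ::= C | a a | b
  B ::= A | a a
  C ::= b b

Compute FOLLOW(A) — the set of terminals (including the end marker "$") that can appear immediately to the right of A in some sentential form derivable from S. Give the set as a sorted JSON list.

Compute FIRST by fixpoint:
round 1:
  A via A→a a: +{a}
  A via A→b: +{b}
  B via B→A: +{a,b}
  C via C→b b: +{b}
  S via S→A b: +{a,b}
  FIRST[S]={a,b}  FIRST[A]={a,b}  FIRST[B]={a,b}  FIRST[C]={b}
round 2: (no change)
  FIRST[S]={a,b}  FIRST[A]={a,b}  FIRST[B]={a,b}  FIRST[C]={b}

Compute FOLLOW by fixpoint:
seed FOLLOW(S) with $
iter 1:
  S→A b: FOLLOW(A) ⊇ FIRST(b) = {b}; new: +{b}
  S→S A: FOLLOW(S) ⊇ FIRST(A) = {a,b}; new: +{a,b}
  S→S A: FOLLOW(A) ⊇ FOLLOW(S) ⊇ {$,a,b}; new: +{$,a}
  S→b B: FOLLOW(B) ⊇ FOLLOW(S) ⊇ {$,a,b}; new: +{$,a,b}
  FOLLOW(S)={$,a,b}  FOLLOW(A)={$,a,b}  FOLLOW(B)={$,a,b}  FOLLOW(C)={}
iter 2:
  A→C: FOLLOW(C) ⊇ FOLLOW(A) ⊇ {$,a,b}; new: +{$,a,b}
  FOLLOW(S)={$,a,b}  FOLLOW(A)={$,a,b}  FOLLOW(B)={$,a,b}  FOLLOW(C)={$,a,b}
iter 3: — fixpoint
  FOLLOW(S)={$,a,b}  FOLLOW(A)={$,a,b}  FOLLOW(B)={$,a,b}  FOLLOW(C)={$,a,b}

FOLLOW(A) = ["$", "a", "b"]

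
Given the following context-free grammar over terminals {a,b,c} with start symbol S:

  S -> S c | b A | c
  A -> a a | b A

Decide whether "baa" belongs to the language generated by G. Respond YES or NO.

CNF form of G:
  S -> S T2 | T1 A | c
  A -> T0 T0 | T1 A
  T0 -> a
  T1 -> b
  T2 -> c

CYK table (by increasing span):
  T[0,0] 'b' = {T1}  orig:{}
  T[1,1] 'a' = {T0}  orig:{}
  T[2,2] 'a' = {T0}  orig:{}
  T[0,1] 'ba' = ∅
  T[1,2] 'aa' = {A}
  T[0,2] 'baa' = {A,S}

S ∈ T[0,2] ⇒ YES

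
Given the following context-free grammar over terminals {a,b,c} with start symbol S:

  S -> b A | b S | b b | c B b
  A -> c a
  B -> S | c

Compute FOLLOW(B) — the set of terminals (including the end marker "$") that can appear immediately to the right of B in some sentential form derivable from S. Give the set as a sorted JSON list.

FIRST iteration:
[1]
  A via A→c a: +{c}
  B via B→c: +{c}
  S via S→b A: +{b}
  S via S→c B b: +{c}
  FIRST(S)={b,c}  FIRST(A)={c}  FIRST(B)={c}
[2]
  B via B→S: +{b}
  FIRST(S)={b,c}  FIRST(A)={c}  FIRST(B)={b,c}
[3] — fixpoint
  FIRST(S)={b,c}  FIRST(A)={c}  FIRST(B)={b,c}

FOLLOW iteration:
initialize: $ ∈ FOLLOW(S)
[1]
  S→b A: FOLLOW(A) ⊇ FOLLOW(S) ⊇ {$}; new: +{$}
  S→c B b: FOLLOW(B) ⊇ FIRST(b) = {b}; new: +{b}
  FOLLOW[S]={$}  FOLLOW[A]={$}  FOLLOW[B]={b}
[2]
  B→S: FOLLOW(S) ⊇ FOLLOW(B) ⊇ {b}; new: +{b}
  S→b A: FOLLOW(A) ⊇ FOLLOW(S) ⊇ {$,b}; new: +{b}
  FOLLOW[S]={$,b}  FOLLOW[A]={$,b}  FOLLOW[B]={b}
[3] (stable)
  FOLLOW[S]={$,b}  FOLLOW[A]={$,b}  FOLLOW[B]={b}

FOLLOW(B) = ["b"]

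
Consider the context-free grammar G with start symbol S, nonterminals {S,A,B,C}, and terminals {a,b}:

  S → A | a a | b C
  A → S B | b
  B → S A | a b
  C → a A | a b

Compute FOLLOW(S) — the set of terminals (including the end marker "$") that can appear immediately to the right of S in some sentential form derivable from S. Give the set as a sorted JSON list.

Compute FIRST by fixpoint:
pass 1:
  A via A→b: +{b}
  B via B→a b: +{a}
  C via C→a A: +{a}
  S via S→A: +{b}
  S via S→a a: +{a}
  FIRST[S]={a,b}  FIRST[A]={b}  FIRST[B]={a}  FIRST[C]={a}
pass 2:
  A via A→S B: +{a}
  B via B→S A: +{b}
  FIRST[S]={a,b}  FIRST[A]={a,b}  FIRST[B]={a,b}  FIRST[C]={a}
pass 3: (no change)
  FIRST[S]={a,b}  FIRST[A]={a,b}  FIRST[B]={a,b}  FIRST[C]={a}

Compute FOLLOW by fixpoint:
FOLLOW(S) := {$}
round 1:
  A→S B: FOLLOW(S) ⊇ FIRST(B) = {a,b}; new: +{a,b}
  S→A: FOLLOW(A) ⊇ FOLLOW(S) ⊇ {$,a,b}; new: +{$,a,b}
  S→b C: FOLLOW(C) ⊇ FOLLOW(S) ⊇ {$,a,b}; new: +{$,a,b}
  FOLLOW[S]={$,a,b}  FOLLOW[A]={$,a,b}  FOLLOW[B]={}  FOLLOW[C]={$,a,b}
round 2:
  A→S B: FOLLOW(B) ⊇ FOLLOW(A) ⊇ {$,a,b}; new: +{$,a,b}
  FOLLOW[S]={$,a,b}  FOLLOW[A]={$,a,b}  FOLLOW[B]={$,a,b}  FOLLOW[C]={$,a,b}
round 3: (stable)
  FOLLOW[S]={$,a,b}  FOLLOW[A]={$,a,b}  FOLLOW[B]={$,a,b}  FOLLOW[C]={$,a,b}

FOLLOW(S) = ["$", "a", "b"]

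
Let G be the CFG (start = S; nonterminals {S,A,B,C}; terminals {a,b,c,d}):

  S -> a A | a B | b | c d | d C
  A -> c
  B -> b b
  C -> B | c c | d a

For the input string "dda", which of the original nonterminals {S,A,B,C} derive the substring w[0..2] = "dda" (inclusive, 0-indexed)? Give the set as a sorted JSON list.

CNF form of G:
  S -> T1 T2 | T2 C | T3 A | T3 B | b
  A -> c
  B -> T0 T0
  C -> T0 T0 | T1 T1 | T2 T3
  T0 -> b
  T1 -> c
  T2 -> d
  T3 -> a

CYK table (by increasing span) — only the sub-triangle for w[0..2]:
  T[0,0] 'd' = {T2}  orig:{}
  T[1,1] 'd' = {T2}  orig:{}
  T[2,2] 'a' = {T3}  orig:{}
  T[0,1] 'dd' = ∅
  T[1,2] 'da' = {C}
  T[0,2] 'dda' = {S}

Original NTs in T[0,2] deriving "dda": ["S"]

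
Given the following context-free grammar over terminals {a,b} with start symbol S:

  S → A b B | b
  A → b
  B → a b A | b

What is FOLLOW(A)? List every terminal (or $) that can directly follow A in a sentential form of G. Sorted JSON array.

FIRST sets, iterate to fixpoint:
[1]
  A via A→b: +{b}
  B via B→a b A: +{a}
  B via B→b: +{b}
  S via S→A b B: +{b}
  FIRST(S)={b}  FIRST(A)={b}  FIRST(B)={a,b}
[2] (stable)
  FIRST(S)={b}  FIRST(A)={b}  FIRST(B)={a,b}

Compute FOLLOW by fixpoint:
FOLLOW(S) := {$}
[1]
  S→A b B: FOLLOW(A) ⊇ FIRST(b) = {b}; new: +{b}
  S→A b B: FOLLOW(B) ⊇ FOLLOW(S) ⊇ {$}; new: +{$}
  FOLLOW[S]={$}  FOLLOW[A]={b}  FOLLOW[B]={$}
[2]
  B→a b A: FOLLOW(A) ⊇ FOLLOW(B) ⊇ {$}; new: +{$}
  FOLLOW[S]={$}  FOLLOW[A]={$,b}  FOLLOW[B]={$}
[3] — fixpoint
  FOLLOW[S]={$}  FOLLOW[A]={$,b}  FOLLOW[B]={$}

FOLLOW(A) = ["$", "b"]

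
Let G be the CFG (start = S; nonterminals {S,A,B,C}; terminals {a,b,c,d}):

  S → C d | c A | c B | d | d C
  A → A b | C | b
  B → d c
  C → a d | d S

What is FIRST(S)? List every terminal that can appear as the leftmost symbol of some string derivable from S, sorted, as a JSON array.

Compute FIRST by fixpoint:
[1]
  A via A→b: +{b}
  B via B→d c: +{d}
  C via C→a d: +{a}
  C via C→d S: +{d}
  S via S→C d: +{a,d}
  S via S→c A: +{c}
  FIRST(S)={a,c,d}  FIRST(A)={b}  FIRST(B)={d}  FIRST(C)={a,d}
[2]
  A via A→C: +{a,d}
  FIRST(S)={a,c,d}  FIRST(A)={a,b,d}  FIRST(B)={d}  FIRST(C)={a,d}
[3] (no change)
  FIRST(S)={a,c,d}  FIRST(A)={a,b,d}  FIRST(B)={d}  FIRST(C)={a,d}

FIRST(S) = ["a", "c", "d"]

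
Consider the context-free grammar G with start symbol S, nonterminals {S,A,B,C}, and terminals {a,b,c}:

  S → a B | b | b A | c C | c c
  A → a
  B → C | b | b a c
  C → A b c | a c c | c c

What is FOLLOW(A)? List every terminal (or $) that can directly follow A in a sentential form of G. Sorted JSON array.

FIRST iteration:
pass 1:
  A via A→a: +{a}
  B via B→b: +{b}
  C via C→A b c: +{a}
  C via C→c c: +{c}
  S via S→a B: +{a}
  S via S→b: +{b}
  S via S→c C: +{c}
  FIRST(S)={a,b,c}  FIRST(A)={a}  FIRST(B)={b}  FIRST(C)={a,c}
pass 2:
  B via B→C: +{a,c}
  FIRST(S)={a,b,c}  FIRST(A)={a}  FIRST(B)={a,b,c}  FIRST(C)={a,c}
pass 3: (no change)
  FIRST(S)={a,b,c}  FIRST(A)={a}  FIRST(B)={a,b,c}  FIRST(C)={a,c}

FOLLOW iteration:
seed FOLLOW(S) with $
[1]
  C→A b c: FOLLOW(A) ⊇ FIRST(b) = {b}; new: +{b}
  S→a B: FOLLOW(B) ⊇ FOLLOW(S) ⊇ {$}; new: +{$}
  S→b A: FOLLOW(A) ⊇ FOLLOW(S) ⊇ {$}; new: +{$}
  S→c C: FOLLOW(C) ⊇ FOLLOW(S) ⊇ {$}; new: +{$}
  FOLLOW[S]={$}  FOLLOW[A]={$,b}  FOLLOW[B]={$}  FOLLOW[C]={$}
[2] — fixpoint
  FOLLOW[S]={$}  FOLLOW[A]={$,b}  FOLLOW[B]={$}  FOLLOW[C]={$}

FOLLOW(A) = ["$", "b"]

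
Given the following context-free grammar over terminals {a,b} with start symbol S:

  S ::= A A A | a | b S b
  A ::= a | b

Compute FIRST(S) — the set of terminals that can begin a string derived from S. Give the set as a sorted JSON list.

Compute FIRST by fixpoint:
round 1:
  A via A→a: +{a}
  A via A→b: +{b}
  S via S→A A A: +{a,b}
  S: {a,b}  A: {a,b}
round 2: (no change)
  S: {a,b}  A: {a,b}

FIRST(S) = ["a", "b"]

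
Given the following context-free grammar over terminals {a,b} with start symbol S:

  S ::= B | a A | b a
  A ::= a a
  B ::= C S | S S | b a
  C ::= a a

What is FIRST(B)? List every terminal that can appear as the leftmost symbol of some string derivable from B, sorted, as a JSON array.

FIRST iteration:
round 1:
  A via A→a a: +{a}
  B via B→b a: +{b}
  C via C→a a: +{a}
  S via S→B: +{b}
  S via S→a A: +{a}
  FIRST(S)={a,b}  FIRST(A)={a}  FIRST(B)={b}  FIRST(C)={a}
round 2:
  B via B→C S: +{a}
  FIRST(S)={a,b}  FIRST(A)={a}  FIRST(B)={a,b}  FIRST(C)={a}
round 3: — fixpoint
  FIRST(S)={a,b}  FIRST(A)={a}  FIRST(B)={a,b}  FIRST(C)={a}

FIRST(B) = ["a", "b"]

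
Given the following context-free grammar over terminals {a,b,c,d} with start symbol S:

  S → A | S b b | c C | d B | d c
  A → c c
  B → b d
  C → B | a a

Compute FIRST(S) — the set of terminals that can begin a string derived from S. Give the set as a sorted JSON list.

FIRST sets, iterate to fixpoint:
[1]
  A via A→c c: +{c}
  B via B→b d: +{b}
  C via C→B: +{b}
  C via C→a a: +{a}
  S via S→A: +{c}
  S via S→d B: +{d}
  FIRST(S)={c,d}  FIRST(A)={c}  FIRST(B)={b}  FIRST(C)={a,b}
[2] (stable)
  FIRST(S)={c,d}  FIRST(A)={c}  FIRST(B)={b}  FIRST(C)={a,b}

FIRST(S) = ["c", "d"]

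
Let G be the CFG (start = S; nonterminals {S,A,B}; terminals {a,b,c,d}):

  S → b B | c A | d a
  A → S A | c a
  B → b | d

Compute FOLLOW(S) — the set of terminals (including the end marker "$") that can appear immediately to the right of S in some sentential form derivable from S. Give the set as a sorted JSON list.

FIRST sets, iterate to fixpoint:
round 1:
  A via A→c a: +{c}
  B via B→b: +{b}
  B via B→d: +{d}
  S via S→b B: +{b}
  S via S→c A: +{c}
  S via S→d a: +{d}
  FIRST(S)={b,c,d}  FIRST(A)={c}  FIRST(B)={b,d}
round 2:
  A via A→S A: +{b,d}
  FIRST(S)={b,c,d}  FIRST(A)={b,c,d}  FIRST(B)={b,d}
round 3: — fixpoint
  FIRST(S)={b,c,d}  FIRST(A)={b,c,d}  FIRST(B)={b,d}

FOLLOW iteration:
seed FOLLOW(S) with $
round 1:
  A→S A: FOLLOW(S) ⊇ FIRST(A) = {b,c,d}; new: +{b,c,d}
  S→b B: FOLLOW(B) ⊇ FOLLOW(S) ⊇ {$,b,c,d}; new: +{$,b,c,d}
  S→c A: FOLLOW(A) ⊇ FOLLOW(S) ⊇ {$,b,c,d}; new: +{$,b,c,d}
  FOLLOW(S)={$,b,c,d}  FOLLOW(A)={$,b,c,d}  FOLLOW(B)={$,b,c,d}
round 2: (no change)
  FOLLOW(S)={$,b,c,d}  FOLLOW(A)={$,b,c,d}  FOLLOW(B)={$,b,c,d}

FOLLOW(S) = ["$", "b", "c", "d"]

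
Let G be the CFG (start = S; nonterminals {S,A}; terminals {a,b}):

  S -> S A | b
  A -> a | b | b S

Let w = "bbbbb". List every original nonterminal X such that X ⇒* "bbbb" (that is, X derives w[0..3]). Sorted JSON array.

CNF form of G:
  S -> S A | b
  A -> T0 S | a | b
  T0 -> b

Fill CYK table bottom-up — only the sub-triangle for w[0..3]:
  cell(0,0) b: {A,S,T0}  orig:{A,S}
  cell(1,1) b: {A,S,T0}  orig:{A,S}
  cell(2,2) b: {A,S,T0}  orig:{A,S}
  cell(3,3) b: {A,S,T0}  orig:{A,S}
  cell(0,1) bb: {A,S}
  cell(1,2) bb: {A,S}
  cell(2,3) bb: {A,S}
  cell(0,2) bbb: {A,S}
  cell(1,3) bbb: {A,S}
  cell(0,3) bbbb: {A,S}

Original NTs in T[0,3] deriving "bbbb": ["A", "S"]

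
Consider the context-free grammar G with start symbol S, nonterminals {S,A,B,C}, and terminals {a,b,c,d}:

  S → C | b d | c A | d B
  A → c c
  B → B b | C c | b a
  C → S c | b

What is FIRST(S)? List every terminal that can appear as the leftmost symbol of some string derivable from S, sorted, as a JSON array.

Compute FIRST by fixpoint:
iter 1:
  A via A→c c: +{c}
  B via B→b a: +{b}
  C via C→b: +{b}
  S via S→C: +{b}
  S via S→c A: +{c}
  S via S→d B: +{d}
  FIRST(S)={b,c,d}  FIRST(A)={c}  FIRST(B)={b}  FIRST(C)={b}
iter 2:
  C via C→S c: +{c,d}
  FIRST(S)={b,c,d}  FIRST(A)={c}  FIRST(B)={b}  FIRST(C)={b,c,d}
iter 3:
  B via B→C c: +{c,d}
  FIRST(S)={b,c,d}  FIRST(A)={c}  FIRST(B)={b,c,d}  FIRST(C)={b,c,d}
iter 4: done
  FIRST(S)={b,c,d}  FIRST(A)={c}  FIRST(B)={b,c,d}  FIRST(C)={b,c,d}

FIRST(S) = ["b", "c", "d"]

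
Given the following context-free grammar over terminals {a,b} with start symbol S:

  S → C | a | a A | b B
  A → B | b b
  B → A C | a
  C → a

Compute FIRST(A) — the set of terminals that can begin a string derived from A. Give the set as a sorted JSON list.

FIRST iteration:
iter 1:
  A via A→b b: +{b}
  B via B→A C: +{b}
  B via B→a: +{a}
  C via C→a: +{a}
  S via S→C: +{a}
  S via S→b B: +{b}
  FIRST(S)={a,b}  FIRST(A)={b}  FIRST(B)={a,b}  FIRST(C)={a}
iter 2:
  A via A→B: +{a}
  FIRST(S)={a,b}  FIRST(A)={a,b}  FIRST(B)={a,b}  FIRST(C)={a}
iter 3: (stable)
  FIRST(S)={a,b}  FIRST(A)={a,b}  FIRST(B)={a,b}  FIRST(C)={a}

FIRST(A) = ["a", "b"]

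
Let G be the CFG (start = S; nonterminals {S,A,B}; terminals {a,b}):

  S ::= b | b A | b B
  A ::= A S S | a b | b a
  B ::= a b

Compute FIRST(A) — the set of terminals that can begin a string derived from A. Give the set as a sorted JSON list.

Compute FIRST by fixpoint:
[1]
  A via A→a b: +{a}
  A via A→b a: +{b}
  B via B→a b: +{a}
  S via S→b: +{b}
  FIRST[S]={b}  FIRST[A]={a,b}  FIRST[B]={a}
[2] (stable)
  FIRST[S]={b}  FIRST[A]={a,b}  FIRST[B]={a}

FIRST(A) = ["a", "b"]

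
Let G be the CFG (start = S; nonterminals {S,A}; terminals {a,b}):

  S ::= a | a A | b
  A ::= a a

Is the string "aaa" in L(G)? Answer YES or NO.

CNF form of G:
  S -> T0 A | a | b
  A -> T0 T0
  T0 -> a

CYK table (by increasing span):
  [0..0]={S,T0}  "a"  orig:{S}
  [1..1]={S,T0}  "a"  orig:{S}
  [2..2]={S,T0}  "a"  orig:{S}
  [0..1]={A}  "aa"
  [1..2]={A}  "aa"
  [0..2]={S}  "aaa"

S ∈ T[0,2] ⇒ YES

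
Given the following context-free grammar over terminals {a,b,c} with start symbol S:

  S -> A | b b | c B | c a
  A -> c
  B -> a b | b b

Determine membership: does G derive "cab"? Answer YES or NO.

CNF form of G:
  S -> T1 T1 | T2 B | T2 T0 | c
  A -> c
  B -> T0 T1 | T1 T1
  T0 -> a
  T1 -> b
  T2 -> c

CYK table (by increasing span):
  [0..0]={A,S,T2}  "c"  orig:{A,S}
  [1..1]={T0}  "a"  orig:{}
  [2..2]={T1}  "b"  orig:{}
  [0..1]={S}  "ca"
  [1..2]={B}  "ab"
  [0..2]={S}  "cab"

S ∈ T[0,2] ⇒ YES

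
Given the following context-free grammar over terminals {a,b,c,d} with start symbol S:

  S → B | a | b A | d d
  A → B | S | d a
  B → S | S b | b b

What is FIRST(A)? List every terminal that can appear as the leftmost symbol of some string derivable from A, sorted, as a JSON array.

FIRST iteration:
iter 1:
  A via A→d a: +{d}
  B via B→b b: +{b}
  S via S→B: +{b}
  S via S→a: +{a}
  S via S→d d: +{d}
  FIRST[S]={a,b,d}  FIRST[A]={d}  FIRST[B]={b}
iter 2:
  A via A→B: +{b}
  A via A→S: +{a}
  B via B→S: +{a,d}
  FIRST[S]={a,b,d}  FIRST[A]={a,b,d}  FIRST[B]={a,b,d}
iter 3: done
  FIRST[S]={a,b,d}  FIRST[A]={a,b,d}  FIRST[B]={a,b,d}

FIRST(A) = ["a", "b", "d"]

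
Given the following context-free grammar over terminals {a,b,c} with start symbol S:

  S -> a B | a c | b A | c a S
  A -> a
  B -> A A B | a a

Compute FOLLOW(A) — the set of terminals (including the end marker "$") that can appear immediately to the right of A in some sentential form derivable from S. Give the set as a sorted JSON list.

Compute FIRST by fixpoint:
round 1:
  A via A→a: +{a}
  B via B→A A B: +{a}
  S via S→a B: +{a}
  S via S→b A: +{b}
  S via S→c a S: +{c}
  S: {a,b,c}  A: {a}  B: {a}
round 2: (stable)
  S: {a,b,c}  A: {a}  B: {a}

Compute FOLLOW by fixpoint:
seed FOLLOW(S) with $
round 1:
  B→A A B: FOLLOW(A) ⊇ FIRST(A) = {a}; new: +{a}
  S→a B: FOLLOW(B) ⊇ FOLLOW(S) ⊇ {$}; new: +{$}
  S→b A: FOLLOW(A) ⊇ FOLLOW(S) ⊇ {$}; new: +{$}
  FOLLOW(S)={$}  FOLLOW(A)={$,a}  FOLLOW(B)={$}
round 2: (stable)
  FOLLOW(S)={$}  FOLLOW(A)={$,a}  FOLLOW(B)={$}

FOLLOW(A) = ["$", "a"]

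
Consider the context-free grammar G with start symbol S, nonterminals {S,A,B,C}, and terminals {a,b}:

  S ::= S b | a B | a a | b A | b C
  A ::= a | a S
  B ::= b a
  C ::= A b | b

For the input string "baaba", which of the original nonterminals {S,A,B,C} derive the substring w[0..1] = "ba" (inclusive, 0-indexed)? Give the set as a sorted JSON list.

CNF form of G:
  S -> S T1 | T0 B | T0 T0 | T1 A | T1 C
  A -> T0 S | a
  B -> T1 T0
  C -> A T1 | b
  T0 -> a
  T1 -> b

CYK fill (cells [i..j] with 0 ≤ i ≤ j ≤ 1 only):
  [0..0]={C,T1}  "b"  orig:{C}
  [1..1]={A,T0}  "a"  orig:{A}
  [0..1]={B,S}  "ba"

Original NTs in T[0,1] deriving "ba": ["B", "S"]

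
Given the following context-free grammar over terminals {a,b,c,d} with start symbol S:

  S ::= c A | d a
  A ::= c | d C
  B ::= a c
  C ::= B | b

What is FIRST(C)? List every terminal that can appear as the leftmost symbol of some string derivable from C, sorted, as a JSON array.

Compute FIRST by fixpoint:
iter 1:
  A via A→c: +{c}
  A via A→d C: +{d}
  B via B→a c: +{a}
  C via C→B: +{a}
  C via C→b: +{b}
  S via S→c A: +{c}
  S via S→d a: +{d}
  S: {c,d}  A: {c,d}  B: {a}  C: {a,b}
iter 2: done
  S: {c,d}  A: {c,d}  B: {a}  C: {a,b}

FIRST(C) = ["a", "b"]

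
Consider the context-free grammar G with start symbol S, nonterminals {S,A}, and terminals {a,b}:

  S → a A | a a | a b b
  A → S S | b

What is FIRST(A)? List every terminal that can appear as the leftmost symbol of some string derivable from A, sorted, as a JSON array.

FIRST iteration:
iter 1:
  A via A→b: +{b}
  S via S→a A: +{a}
  S: {a}  A: {b}
iter 2:
  A via A→S S: +{a}
  S: {a}  A: {a,b}
iter 3: (stable)
  S: {a}  A: {a,b}

FIRST(A) = ["a", "b"]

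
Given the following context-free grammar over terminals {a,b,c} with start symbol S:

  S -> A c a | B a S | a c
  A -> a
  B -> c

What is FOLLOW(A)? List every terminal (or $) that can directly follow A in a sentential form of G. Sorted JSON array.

Compute FIRST by fixpoint:
iter 1:
  A via A→a: +{a}
  B via B→c: +{c}
  S via S→A c a: +{a}
  S via S→B a S: +{c}
  FIRST[S]={a,c}  FIRST[A]={a}  FIRST[B]={c}
iter 2: (no change)
  FIRST[S]={a,c}  FIRST[A]={a}  FIRST[B]={c}

Compute FOLLOW by fixpoint:
FOLLOW(S) := {$}
[1]
  S→A c a: FOLLOW(A) ⊇ FIRST(c) = {c}; new: +{c}
  S→B a S: FOLLOW(B) ⊇ FIRST(a) = {a}; new: +{a}
  FOLLOW[S]={$}  FOLLOW[A]={c}  FOLLOW[B]={a}
[2] done
  FOLLOW[S]={$}  FOLLOW[A]={c}  FOLLOW[B]={a}

FOLLOW(A) = ["c"]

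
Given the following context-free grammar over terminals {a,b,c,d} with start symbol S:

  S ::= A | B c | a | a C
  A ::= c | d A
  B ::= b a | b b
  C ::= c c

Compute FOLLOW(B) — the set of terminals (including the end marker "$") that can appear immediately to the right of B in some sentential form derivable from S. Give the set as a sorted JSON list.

FIRST sets, iterate to fixpoint:
[1]
  A via A→c: +{c}
  A via A→d A: +{d}
  B via B→b a: +{b}
  C via C→c c: +{c}
  S via S→A: +{c,d}
  S via S→B c: +{b}
  S via S→a: +{a}
  FIRST(S)={a,b,c,d}  FIRST(A)={c,d}  FIRST(B)={b}  FIRST(C)={c}
[2] (no change)
  FIRST(S)={a,b,c,d}  FIRST(A)={c,d}  FIRST(B)={b}  FIRST(C)={c}

FOLLOW sets:
seed FOLLOW(S) with $
iter 1:
  S→A: FOLLOW(A) ⊇ FOLLOW(S) ⊇ {$}; new: +{$}
  S→B c: FOLLOW(B) ⊇ FIRST(c) = {c}; new: +{c}
  S→a C: FOLLOW(C) ⊇ FOLLOW(S) ⊇ {$}; new: +{$}
  FOLLOW[S]={$}  FOLLOW[A]={$}  FOLLOW[B]={c}  FOLLOW[C]={$}
iter 2: — fixpoint
  FOLLOW[S]={$}  FOLLOW[A]={$}  FOLLOW[B]={c}  FOLLOW[C]={$}

FOLLOW(B) = ["c"]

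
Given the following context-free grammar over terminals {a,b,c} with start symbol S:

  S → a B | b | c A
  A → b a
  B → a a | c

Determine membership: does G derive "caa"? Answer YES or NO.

CNF form of G:
  S -> T1 B | T2 A | b
  A -> T0 T1
  B -> T1 T1 | c
  T0 -> b
  T1 -> a
  T2 -> c

Fill CYK table bottom-up:
  [0..0]={B,T2}  "c"  orig:{B}
  [1..1]={T1}  "a"  orig:{}
  [2..2]={T1}  "a"  orig:{}
  [0..1]=∅  "ca"
  [1..2]={B}  "aa"
  [0..2]=∅  "caa"

S ∉ T[0,2] ⇒ NO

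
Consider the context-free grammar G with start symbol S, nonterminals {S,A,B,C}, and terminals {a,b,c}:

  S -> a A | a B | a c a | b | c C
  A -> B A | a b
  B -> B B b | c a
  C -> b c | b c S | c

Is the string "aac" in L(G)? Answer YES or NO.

Convert to CNF:
  S -> T0 A | T0 B | T0 X5 | T2 C | b
  A -> B A | T0 T1
  B -> B X3 | T2 T0
  C -> T1 T2 | T1 X4 | c
  T0 -> a
  T1 -> b
  T2 -> c
  X3 -> B T1
  X4 -> T2 S
  X5 -> T2 T0

CYK table (by increasing span):
  T[0,0] 'a' = {T0}  orig:{}
  T[1,1] 'a' = {T0}  orig:{}
  T[2,2] 'c' = {C,T2}  orig:{C}
  T[0,1] 'aa' = ∅
  T[1,2] 'ac' = ∅
  T[0,2] 'aac' = ∅

S ∉ T[0,2] ⇒ NO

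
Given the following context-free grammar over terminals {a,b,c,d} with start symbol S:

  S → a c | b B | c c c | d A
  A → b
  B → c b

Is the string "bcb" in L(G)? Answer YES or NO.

Convert to CNF:
  S -> T0 X4 | T1 B | T2 T0 | T3 A
  A -> b
  B -> T0 T1
  T0 -> c
  T1 -> b
  T2 -> a
  T3 -> d
  X4 -> T0 T0

CYK table (by increasing span):
  cell(0,0) b: {A,T1}  orig:{A}
  cell(1,1) c: {T0}  orig:{}
  cell(2,2) b: {A,T1}  orig:{A}
  cell(0,1) bc: ∅
  cell(1,2) cb: {B}
  cell(0,2) bcb: {S}

S ∈ T[0,2] ⇒ YES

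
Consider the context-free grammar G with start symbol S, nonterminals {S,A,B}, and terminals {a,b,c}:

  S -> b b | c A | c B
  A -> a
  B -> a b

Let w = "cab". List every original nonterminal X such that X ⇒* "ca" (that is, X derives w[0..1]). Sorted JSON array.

Convert to CNF:
  S -> T1 T1 | T2 A | T2 B
  A -> a
  B -> T0 T1
  T0 -> a
  T1 -> b
  T2 -> c

Fill CYK table bottom-up, restricted to cells inside w[0..1]:
  cell(0,0) c: {T2}  orig:{}
  cell(1,1) a: {A,T0}  orig:{A}
  cell(0,1) ca: {S}

Original NTs in T[0,1] deriving "ca": ["S"]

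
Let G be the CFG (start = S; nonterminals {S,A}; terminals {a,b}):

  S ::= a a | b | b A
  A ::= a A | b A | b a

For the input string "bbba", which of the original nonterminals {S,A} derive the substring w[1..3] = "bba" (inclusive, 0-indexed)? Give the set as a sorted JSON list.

Convert to CNF:
  S -> T0 T0 | T1 A | b
  A -> T0 A | T1 A | T1 T0
  T0 -> a
  T1 -> b

CYK table (by increasing span) (cells [i..j] with 1 ≤ i ≤ j ≤ 3 only):
  [1..1]={S,T1}  "b"  orig:{S}
  [2..2]={S,T1}  "b"  orig:{S}
  [3..3]={T0}  "a"  orig:{}
  [1..2]=∅  "bb"
  [2..3]={A}  "ba"
  [1..3]={A,S}  "bba"

Original NTs in T[1,3] deriving "bba": ["A", "S"]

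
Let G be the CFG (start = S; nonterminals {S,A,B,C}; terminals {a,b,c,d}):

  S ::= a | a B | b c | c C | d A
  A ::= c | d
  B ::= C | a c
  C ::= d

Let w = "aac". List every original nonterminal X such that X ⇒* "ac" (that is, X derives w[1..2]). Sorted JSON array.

CNF form of G:
  S -> T0 B | T1 C | T2 T1 | T3 A | a
  A -> c | d
  B -> T0 T1 | d
  C -> d
  T0 -> a
  T1 -> c
  T2 -> b
  T3 -> d

Fill CYK table bottom-up, restricted to cells inside w[1..2]:
  cell(1,1) a: {S,T0}  orig:{S}
  cell(2,2) c: {A,T1}  orig:{A}
  cell(1,2) ac: {B}

Original NTs in T[1,2] deriving "ac": ["B"]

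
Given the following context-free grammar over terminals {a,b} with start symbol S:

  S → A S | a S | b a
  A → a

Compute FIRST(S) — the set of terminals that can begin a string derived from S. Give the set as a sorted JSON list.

FIRST iteration:
pass 1:
  A via A→a: +{a}
  S via S→A S: +{a}
  S via S→b a: +{b}
  S: {a,b}  A: {a}
pass 2: done
  S: {a,b}  A: {a}

FIRST(S) = ["a", "b"]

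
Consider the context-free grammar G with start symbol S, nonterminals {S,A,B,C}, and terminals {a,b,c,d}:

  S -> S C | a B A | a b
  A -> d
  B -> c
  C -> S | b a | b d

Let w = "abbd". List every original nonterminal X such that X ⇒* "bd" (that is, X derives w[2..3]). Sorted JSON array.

Convert to CNF:
  S -> S C | T0 T1 | T0 X4
  A -> d
  B -> c
  C -> S C | T0 T1 | T0 X3 | T1 T0 | T1 T2
  T0 -> a
  T1 -> b
  T2 -> d
  X3 -> B A
  X4 -> B A

CYK table (by increasing span) — only the sub-triangle for w[2..3]:
  [2..2]={T1}  "b"  orig:{}
  [3..3]={A,T2}  "d"  orig:{A}
  [2..3]={C}  "bd"

Original NTs in T[2,3] deriving "bd": ["C"]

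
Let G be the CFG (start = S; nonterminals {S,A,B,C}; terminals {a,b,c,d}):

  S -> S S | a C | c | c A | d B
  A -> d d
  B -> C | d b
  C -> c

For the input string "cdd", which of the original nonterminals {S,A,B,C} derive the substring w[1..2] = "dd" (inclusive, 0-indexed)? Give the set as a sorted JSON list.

Convert to CNF:
  S -> S S | T0 B | T2 C | T3 A | c
  A -> T0 T0
  B -> T0 T1 | c
  C -> c
  T0 -> d
  T1 -> b
  T2 -> a
  T3 -> c

Fill CYK table bottom-up (cells [i..j] with 1 ≤ i ≤ j ≤ 2 only):
  T[1,1] 'd' = {T0}  orig:{}
  T[2,2] 'd' = {T0}  orig:{}
  T[1,2] 'dd' = {A}

Original NTs in T[1,2] deriving "dd": ["A"]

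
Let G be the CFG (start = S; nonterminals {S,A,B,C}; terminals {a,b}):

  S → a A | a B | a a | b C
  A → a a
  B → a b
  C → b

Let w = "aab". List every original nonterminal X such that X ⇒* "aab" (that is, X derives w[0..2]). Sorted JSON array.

CNF form of G:
  S -> T0 A | T0 B | T0 T0 | T1 C
  A -> T0 T0
  B -> T0 T1
  C -> b
  T0 -> a
  T1 -> b

CYK fill — only the sub-triangle for w[0..2]:
  cell(0,0) a: {T0}  orig:{}
  cell(1,1) a: {T0}  orig:{}
  cell(2,2) b: {C,T1}  orig:{C}
  cell(0,1) aa: {A,S}
  cell(1,2) ab: {B}
  cell(0,2) aab: {S}

Original NTs in T[0,2] deriving "aab": ["S"]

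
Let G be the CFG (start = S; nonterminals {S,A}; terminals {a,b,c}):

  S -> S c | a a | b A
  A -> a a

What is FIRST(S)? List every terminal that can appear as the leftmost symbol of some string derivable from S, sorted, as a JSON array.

FIRST sets, iterate to fixpoint:
[1]
  A via A→a a: +{a}
  S via S→a a: +{a}
  S via S→b A: +{b}
  FIRST[S]={a,b}  FIRST[A]={a}
[2] — fixpoint
  FIRST[S]={a,b}  FIRST[A]={a}

FIRST(S) = ["a", "b"]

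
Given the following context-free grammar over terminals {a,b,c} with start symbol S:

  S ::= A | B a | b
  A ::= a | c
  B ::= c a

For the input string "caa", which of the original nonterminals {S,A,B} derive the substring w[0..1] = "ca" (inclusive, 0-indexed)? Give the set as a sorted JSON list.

CNF form of G:
  S -> B T1 | a | b | c
  A -> a | c
  B -> T0 T1
  T0 -> c
  T1 -> a

CYK table (by increasing span), restricted to cells inside w[0..1]:
  T[0,0] 'c' = {A,S,T0}  orig:{A,S}
  T[1,1] 'a' = {A,S,T1}  orig:{A,S}
  T[0,1] 'ca' = {B}

Original NTs in T[0,1] deriving "ca": ["B"]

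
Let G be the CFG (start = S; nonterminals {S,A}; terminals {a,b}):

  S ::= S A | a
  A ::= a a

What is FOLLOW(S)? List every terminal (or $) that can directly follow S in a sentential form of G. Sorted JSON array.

Compute FIRST by fixpoint:
round 1:
  A via A→a a: +{a}
  S via S→a: +{a}
  FIRST(S)={a}  FIRST(A)={a}
round 2: — fixpoint
  FIRST(S)={a}  FIRST(A)={a}

Compute FOLLOW by fixpoint:
initialize: $ ∈ FOLLOW(S)
pass 1:
  S→S A: FOLLOW(S) ⊇ FIRST(A) = {a}; new: +{a}
  S→S A: FOLLOW(A) ⊇ FOLLOW(S) ⊇ {$,a}; new: +{$,a}
  S: {$,a}  A: {$,a}
pass 2: (no change)
  S: {$,a}  A: {$,a}

FOLLOW(S) = ["$", "a"]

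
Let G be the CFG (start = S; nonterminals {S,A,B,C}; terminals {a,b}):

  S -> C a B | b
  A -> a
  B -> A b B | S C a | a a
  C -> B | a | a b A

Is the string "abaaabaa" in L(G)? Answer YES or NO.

Convert to CNF:
  S -> C X7 | b
  A -> a
  B -> A X2 | S X3 | T1 T1
  C -> A X4 | S X5 | T1 T1 | T1 X6 | a
  T0 -> b
  T1 -> a
  X2 -> T0 B
  X3 -> C T1
  X4 -> T0 B
  X5 -> C T1
  X6 -> T0 A
  X7 -> T1 B

CYK table (by increasing span):
  cell(0,0) a: {A,C,T1}  orig:{A,C}
  cell(1,1) b: {S,T0}  orig:{S}
  cell(2,2) a: {A,C,T1}  orig:{A,C}
  cell(3,3) a: {A,C,T1}  orig:{A,C}
  cell(4,4) a: {A,C,T1}  orig:{A,C}
  cell(5,5) b: {S,T0}  orig:{S}
  cell(6,6) a: {A,C,T1}  orig:{A,C}
  cell(7,7) a: {A,C,T1}  orig:{A,C}
  cell(0,1) ab: ∅
  cell(1,2) ba: {X6}  orig:{}
  cell(2,3) aa: {B,C,X3,X5}  orig:{B,C}
  cell(3,4) aa: {B,C,X3,X5}  orig:{B,C}
  cell(4,5) ab: ∅
  cell(5,6) ba: {X6}  orig:{}
  cell(6,7) aa: {B,C,X3,X5}  orig:{B,C}
  cell(0,2) aba: {C}
  cell(1,3) baa: {B,C,X2,X4}  orig:{B,C}
  cell(2,4) aaa: {X3,X5,X7}  orig:{}
  cell(3,5) aab: ∅
  cell(4,6) aba: {C}
  cell(5,7) baa: {B,C,X2,X4}  orig:{B,C}
  cell(0,3) abaa: {B,C,X3,X5,X7}  orig:{B,C}
  cell(1,4) baaa: {B,C,X3,X5}  orig:{B,C}
  cell(2,5) aaab: ∅
  cell(3,6) aaba: ∅
  cell(4,7) abaa: {B,C,X3,X5,X7}  orig:{B,C}
  cell(0,4) abaaa: {X3,X5,X7}  orig:{}
  cell(1,5) baaab: ∅
  cell(2,6) aaaba: ∅
  cell(3,7) aabaa: {S,X7}  orig:{S}
  cell(0,5) abaaab: ∅
  cell(1,6) baaaba: ∅
  cell(2,7) aaabaa: {S}
  cell(0,6) abaaaba: ∅
  cell(1,7) baaabaa: {S}
  cell(0,7) abaaabaa: {S}

S ∈ T[0,7] ⇒ YES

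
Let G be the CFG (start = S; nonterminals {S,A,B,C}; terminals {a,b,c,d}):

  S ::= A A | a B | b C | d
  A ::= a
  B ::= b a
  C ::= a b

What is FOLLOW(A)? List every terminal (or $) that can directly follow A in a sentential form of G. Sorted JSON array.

Compute FIRST by fixpoint:
round 1:
  A via A→a: +{a}
  B via B→b a: +{b}
  C via C→a b: +{a}
  S via S→A A: +{a}
  S via S→b C: +{b}
  S via S→d: +{d}
  FIRST(S)={a,b,d}  FIRST(A)={a}  FIRST(B)={b}  FIRST(C)={a}
round 2: done
  FIRST(S)={a,b,d}  FIRST(A)={a}  FIRST(B)={b}  FIRST(C)={a}

Compute FOLLOW by fixpoint:
initialize: $ ∈ FOLLOW(S)
round 1:
  S→A A: FOLLOW(A) ⊇ FIRST(A) = {a}; new: +{a}
  S→A A: FOLLOW(A) ⊇ FOLLOW(S) ⊇ {$}; new: +{$}
  S→a B: FOLLOW(B) ⊇ FOLLOW(S) ⊇ {$}; new: +{$}
  S→b C: FOLLOW(C) ⊇ FOLLOW(S) ⊇ {$}; new: +{$}
  FOLLOW[S]={$}  FOLLOW[A]={$,a}  FOLLOW[B]={$}  FOLLOW[C]={$}
round 2: (stable)
  FOLLOW[S]={$}  FOLLOW[A]={$,a}  FOLLOW[B]={$}  FOLLOW[C]={$}

FOLLOW(A) = ["$", "a"]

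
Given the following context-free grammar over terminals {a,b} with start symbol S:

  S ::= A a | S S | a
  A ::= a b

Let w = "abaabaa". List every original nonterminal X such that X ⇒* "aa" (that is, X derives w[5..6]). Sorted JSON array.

Convert to CNF:
  S -> A T0 | S S | a
  A -> T0 T1
  T0 -> a
  T1 -> b

CYK fill (cells [i..j] with 5 ≤ i ≤ j ≤ 6 only):
  cell(5,5) a: {S,T0}  orig:{S}
  cell(6,6) a: {S,T0}  orig:{S}
  cell(5,6) aa: {S}

Original NTs in T[5,6] deriving "aa": ["S"]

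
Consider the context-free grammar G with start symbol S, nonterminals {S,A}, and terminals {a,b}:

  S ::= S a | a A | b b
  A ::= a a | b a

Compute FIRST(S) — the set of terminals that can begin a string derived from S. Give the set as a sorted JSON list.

FIRST sets, iterate to fixpoint:
iter 1:
  A via A→a a: +{a}
  A via A→b a: +{b}
  S via S→a A: +{a}
  S via S→b b: +{b}
  FIRST[S]={a,b}  FIRST[A]={a,b}
iter 2: (no change)
  FIRST[S]={a,b}  FIRST[A]={a,b}

FIRST(S) = ["a", "b"]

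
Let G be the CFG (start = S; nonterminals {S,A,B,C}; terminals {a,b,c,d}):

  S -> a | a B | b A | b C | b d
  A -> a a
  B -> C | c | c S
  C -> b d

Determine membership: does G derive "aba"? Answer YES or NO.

Convert to CNF:
  S -> T0 B | T1 A | T1 C | T1 T2 | a
  A -> T0 T0
  B -> T1 T2 | T3 S | c
  C -> T1 T2
  T0 -> a
  T1 -> b
  T2 -> d
  T3 -> c

CYK table (by increasing span):
  T[0,0] 'a' = {S,T0}  orig:{S}
  T[1,1] 'b' = {T1}  orig:{}
  T[2,2] 'a' = {S,T0}  orig:{S}
  T[0,1] 'ab' = ∅
  T[1,2] 'ba' = ∅
  T[0,2] 'aba' = ∅

S ∉ T[0,2] ⇒ NO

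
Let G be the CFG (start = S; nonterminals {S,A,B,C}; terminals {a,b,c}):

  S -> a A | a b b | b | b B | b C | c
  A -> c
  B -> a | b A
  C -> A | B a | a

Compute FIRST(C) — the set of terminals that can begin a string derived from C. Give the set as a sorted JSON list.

Compute FIRST by fixpoint:
pass 1:
  A via A→c: +{c}
  B via B→a: +{a}
  B via B→b A: +{b}
  C via C→A: +{c}
  C via C→B a: +{a,b}
  S via S→a A: +{a}
  S via S→b: +{b}
  S via S→c: +{c}
  FIRST(S)={a,b,c}  FIRST(A)={c}  FIRST(B)={a,b}  FIRST(C)={a,b,c}
pass 2: (no change)
  FIRST(S)={a,b,c}  FIRST(A)={c}  FIRST(B)={a,b}  FIRST(C)={a,b,c}

FIRST(C) = ["a", "b", "c"]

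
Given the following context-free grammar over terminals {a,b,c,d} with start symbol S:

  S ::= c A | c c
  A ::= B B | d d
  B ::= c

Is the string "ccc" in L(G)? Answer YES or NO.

Convert to CNF:
  S -> T1 A | T1 T1
  A -> B B | T0 T0
  B -> c
  T0 -> d
  T1 -> c

CYK table (by increasing span):
  T[0,0] 'c' = {B,T1}  orig:{B}
  T[1,1] 'c' = {B,T1}  orig:{B}
  T[2,2] 'c' = {B,T1}  orig:{B}
  T[0,1] 'cc' = {A,S}
  T[1,2] 'cc' = {A,S}
  T[0,2] 'ccc' = {S}

S ∈ T[0,2] ⇒ YES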